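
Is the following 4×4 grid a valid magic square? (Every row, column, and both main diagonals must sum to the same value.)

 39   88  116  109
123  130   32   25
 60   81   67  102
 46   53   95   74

Row 1: 39 + 88 + 116 + 109 = 352.
Row 2: 123 + 130 + 32 + 25 = 310.
Row 3: 60 + 81 + 67 + 102 = 310.
Row 4: 46 + 53 + 95 + 74 = 268.
Column 1: 39 + 123 + 60 + 46 = 268.
Column 2: 88 + 130 + 81 + 53 = 352.
Column 3: 116 + 32 + 67 + 95 = 310.
Column 4: 109 + 25 + 102 + 74 = 310.
Main diagonal: 39 + 130 + 67 + 74 = 310.
Anti-diagonal: 109 + 32 + 81 + 46 = 268.

No — row 2 sums to 310 but column 1 sums to 268.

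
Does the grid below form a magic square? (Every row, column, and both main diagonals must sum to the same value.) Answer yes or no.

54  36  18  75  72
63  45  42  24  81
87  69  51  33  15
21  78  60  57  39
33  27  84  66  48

Row 1: 54 + 36 + 18 + 75 + 72 = 255.
Row 2: 63 + 45 + 42 + 24 + 81 = 255.
Row 3: 87 + 69 + 51 + 33 + 15 = 255.
Row 4: 21 + 78 + 60 + 57 + 39 = 255.
Row 5: 33 + 27 + 84 + 66 + 48 = 258.
Column 1: 54 + 63 + 87 + 21 + 33 = 258.
Column 2: 36 + 45 + 69 + 78 + 27 = 255.
Column 3: 18 + 42 + 51 + 60 + 84 = 255.
Column 4: 75 + 24 + 33 + 57 + 66 = 255.
Column 5: 72 + 81 + 15 + 39 + 48 = 255.
Main diagonal: 54 + 45 + 51 + 57 + 48 = 255.
Anti-diagonal: 72 + 24 + 51 + 78 + 33 = 258.

No — column 3 sums to 255 but row 5 sums to 258.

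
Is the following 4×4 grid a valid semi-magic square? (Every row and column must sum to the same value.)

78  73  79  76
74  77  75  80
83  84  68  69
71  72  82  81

No — column 3 sums to 304 but row 4 sums to 306.

Row 1: 78 + 73 + 79 + 76 = 306.
Row 2: 74 + 77 + 75 + 80 = 306.
Row 3: 83 + 84 + 68 + 69 = 304.
Row 4: 71 + 72 + 82 + 81 = 306.
Column 1: 78 + 74 + 83 + 71 = 306.
Column 2: 73 + 77 + 84 + 72 = 306.
Column 3: 79 + 75 + 68 + 82 = 304.
Column 4: 76 + 80 + 69 + 81 = 306.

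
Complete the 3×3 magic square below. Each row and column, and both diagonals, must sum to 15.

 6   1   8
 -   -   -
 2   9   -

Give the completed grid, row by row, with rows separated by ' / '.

Row 3 must total 15; the given cells sum to 11, so (3,3) = 4.
From column 1, 15 − (6 + 2) gives (2,1) = 7.
The remaining cell in column 2 is (2,2) = 15 − 10 = 5.
Column 3 must total 15; the given cells sum to 12, so (2,3) = 3.

6 1 8 / 7 5 3 / 2 9 4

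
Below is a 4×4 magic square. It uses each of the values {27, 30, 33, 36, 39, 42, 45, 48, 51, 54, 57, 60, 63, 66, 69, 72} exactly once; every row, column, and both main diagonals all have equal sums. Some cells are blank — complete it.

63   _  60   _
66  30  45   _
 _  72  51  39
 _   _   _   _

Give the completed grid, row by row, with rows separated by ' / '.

The 16 entries sum to 792, so each line sums to 792/4 = 198.
Row 2 must total 198; the given cells sum to 141, so (2,4) = 57.
From row 3, 198 − (72 + 51 + 39) gives (3,1) = 36.
Column 1: 63 + 66 + 36 + ? = 198, so (4,1) = 33.
From column 3, 198 − (60 + 45 + 51) gives (4,3) = 42.
Main diagonal needs 198; the known cells sum to 144, so (4,4) = 54.
Using anti-diagonal: 45 + 72 + 33 + ? → (1,4) = 198 − 150 = 48.
Using row 1: 63 + 60 + 48 + ? → (1,2) = 198 − 171 = 27.
Row 4: 33 + 42 + 54 + ? = 198, so (4,2) = 69.

63 27 60 48 / 66 30 45 57 / 36 72 51 39 / 33 69 42 54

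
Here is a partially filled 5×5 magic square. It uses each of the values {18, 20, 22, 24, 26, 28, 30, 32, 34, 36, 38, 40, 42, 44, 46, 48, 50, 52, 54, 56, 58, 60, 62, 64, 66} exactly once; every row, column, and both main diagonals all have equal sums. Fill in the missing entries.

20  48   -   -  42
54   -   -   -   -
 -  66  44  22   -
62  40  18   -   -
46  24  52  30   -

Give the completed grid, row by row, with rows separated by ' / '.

20 48 36 64 42 / 54 32 60 38 26 / 28 66 44 22 50 / 62 40 18 56 34 / 46 24 52 30 58

The 25 entries sum to 1050, so each line sums to 1050/5 = 210.
Row 5: 46 + 24 + 52 + 30 + ? = 210, so (5,5) = 58.
The remaining cell in column 1 is (3,1) = 210 − 182 = 28.
Using column 2: 48 + 66 + 40 + 24 + ? → (2,2) = 210 − 178 = 32.
From main diagonal, 210 − (20 + 32 + 44 + 58) gives (4,4) = 56.
From anti-diagonal, 210 − (42 + 44 + 40 + 46) gives (2,4) = 38.
Row 3 needs 210; the known cells sum to 160, so (3,5) = 50.
Row 4: 62 + 40 + 18 + 56 + ? = 210, so (4,5) = 34.
Column 4 must total 210; the given cells sum to 146, so (1,4) = 64.
From column 5, 210 − (42 + 50 + 34 + 58) gives (2,5) = 26.
Row 1: 20 + 48 + 64 + 42 + ? = 210, so (1,3) = 36.
From row 2, 210 − (54 + 32 + 38 + 26) gives (2,3) = 60.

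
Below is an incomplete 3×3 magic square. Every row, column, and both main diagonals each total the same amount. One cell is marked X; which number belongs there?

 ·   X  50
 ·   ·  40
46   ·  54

52

Column 3 is complete and sums to 144; that is the magic constant.
Row 3 must total 144; the given cells sum to 100, so (3,2) = 44.
The remaining cell in anti-diagonal is (2,2) = 144 − 96 = 48.
Row 2 needs 144; the known cells sum to 88, so (2,1) = 56.
Column 1 needs 144; the known cells sum to 102, so (1,1) = 42.
The remaining cell in column 2 is (1,2) = 144 − 92 = 52.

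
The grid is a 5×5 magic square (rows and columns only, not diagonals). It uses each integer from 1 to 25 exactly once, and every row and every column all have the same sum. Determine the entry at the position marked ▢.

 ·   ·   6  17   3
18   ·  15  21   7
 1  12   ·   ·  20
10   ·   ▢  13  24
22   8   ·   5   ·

2

The entries are 1 through 25, which sum to 325, so each line sums to 325/5 = 65.
Using row 2: 18 + 15 + 21 + 7 + ? → (2,2) = 65 − 61 = 4.
Using column 1: 18 + 1 + 10 + 22 + ? → (1,1) = 65 − 51 = 14.
Column 4 needs 65; the known cells sum to 56, so (3,4) = 9.
Using column 5: 3 + 7 + 20 + 24 + ? → (5,5) = 65 − 54 = 11.
Row 1: 14 + 6 + 17 + 3 + ? = 65, so (1,2) = 25.
Row 3: 1 + 12 + 9 + 20 + ? = 65, so (3,3) = 23.
Row 5: 22 + 8 + 5 + 11 + ? = 65, so (5,3) = 19.
Column 2 must total 65; the given cells sum to 49, so (4,2) = 16.
Using column 3: 6 + 15 + 23 + 19 + ? → (4,3) = 65 − 63 = 2.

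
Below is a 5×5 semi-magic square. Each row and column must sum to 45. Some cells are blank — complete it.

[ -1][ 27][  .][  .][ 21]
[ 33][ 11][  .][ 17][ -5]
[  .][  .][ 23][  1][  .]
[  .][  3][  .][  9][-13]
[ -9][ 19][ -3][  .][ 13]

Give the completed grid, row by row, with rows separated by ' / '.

-1 27 5 -7 21 / 33 11 -11 17 -5 / 7 -15 23 1 29 / 15 3 31 9 -13 / -9 19 -3 25 13

The remaining cell in row 2 is (2,3) = 45 − 56 = -11.
Row 5 needs 45; the known cells sum to 20, so (5,4) = 25.
Column 2: 27 + 11 + 3 + 19 + ? = 45, so (3,2) = -15.
From column 4, 45 − (17 + 1 + 9 + 25) gives (1,4) = -7.
Column 5: 21 + (-5) + (-13) + 13 + ? = 45, so (3,5) = 29.
From row 1, 45 − (-1 + 27 + (-7) + 21) gives (1,3) = 5.
Using row 3: -15 + 23 + 1 + 29 + ? → (3,1) = 45 − 38 = 7.
Using column 1: -1 + 33 + 7 + (-9) + ? → (4,1) = 45 − 30 = 15.
From column 3, 45 − (5 + (-11) + 23 + (-3)) gives (4,3) = 31.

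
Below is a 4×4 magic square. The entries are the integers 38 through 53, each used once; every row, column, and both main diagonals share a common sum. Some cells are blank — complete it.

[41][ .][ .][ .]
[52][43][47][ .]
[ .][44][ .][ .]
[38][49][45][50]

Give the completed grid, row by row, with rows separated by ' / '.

41 46 42 53 / 52 43 47 40 / 51 44 48 39 / 38 49 45 50

The entries are 38 through 53, which sum to 728, so each line sums to 728/4 = 182.
Row 2: 52 + 43 + 47 + ? = 182, so (2,4) = 40.
Column 1: 41 + 52 + 38 + ? = 182, so (3,1) = 51.
Column 2: 43 + 44 + 49 + ? = 182, so (1,2) = 46.
Using main diagonal: 41 + 43 + 50 + ? → (3,3) = 182 − 134 = 48.
From anti-diagonal, 182 − (47 + 44 + 38) gives (1,4) = 53.
Row 1 must total 182; the given cells sum to 140, so (1,3) = 42.
From row 3, 182 − (51 + 44 + 48) gives (3,4) = 39.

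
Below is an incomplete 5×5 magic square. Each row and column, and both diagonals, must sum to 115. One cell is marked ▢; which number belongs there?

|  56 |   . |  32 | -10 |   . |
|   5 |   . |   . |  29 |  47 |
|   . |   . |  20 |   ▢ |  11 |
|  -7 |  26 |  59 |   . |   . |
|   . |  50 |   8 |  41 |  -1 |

53

Row 5 needs 115; the known cells sum to 98, so (5,1) = 17.
The remaining cell in column 1 is (3,1) = 115 − 71 = 44.
Using column 3: 32 + 20 + 59 + 8 + ? → (2,3) = 115 − 119 = -4.
Anti-diagonal: 29 + 20 + 26 + 17 + ? = 115, so (1,5) = 23.
Using row 1: 56 + 32 + (-10) + 23 + ? → (1,2) = 115 − 101 = 14.
Using row 2: 5 + (-4) + 29 + 47 + ? → (2,2) = 115 − 77 = 38.
Using column 2: 14 + 38 + 26 + 50 + ? → (3,2) = 115 − 128 = -13.
The remaining cell in column 5 is (4,5) = 115 − 80 = 35.
The remaining cell in main diagonal is (4,4) = 115 − 113 = 2.
Using row 3: 44 + (-13) + 20 + 11 + ? → (3,4) = 115 − 62 = 53.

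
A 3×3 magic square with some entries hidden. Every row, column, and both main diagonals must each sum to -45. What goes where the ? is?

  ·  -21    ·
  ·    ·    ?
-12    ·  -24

-3

Row 3 needs -45; the known cells sum to -36, so (3,2) = -9.
Column 2 needs -45; the known cells sum to -30, so (2,2) = -15.
From main diagonal, -45 − (-15 + (-24)) gives (1,1) = -6.
Using anti-diagonal: -15 + (-12) + ? → (1,3) = -45 − (-27) = -18.
Using column 1: -6 + (-12) + ? → (2,1) = -45 − (-18) = -27.
Column 3 needs -45; the known cells sum to -42, so (2,3) = -3.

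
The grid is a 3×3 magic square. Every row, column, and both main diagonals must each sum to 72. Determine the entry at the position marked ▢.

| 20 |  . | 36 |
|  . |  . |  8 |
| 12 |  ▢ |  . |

32

Row 1 must total 72; the given cells sum to 56, so (1,2) = 16.
The remaining cell in column 1 is (2,1) = 72 − 32 = 40.
From column 3, 72 − (36 + 8) gives (3,3) = 28.
Main diagonal must total 72; the given cells sum to 48, so (2,2) = 24.
Row 3 must total 72; the given cells sum to 40, so (3,2) = 32.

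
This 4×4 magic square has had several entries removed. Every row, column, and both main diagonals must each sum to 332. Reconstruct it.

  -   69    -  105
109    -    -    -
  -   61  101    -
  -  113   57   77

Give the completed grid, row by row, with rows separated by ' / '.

65 69 93 105 / 109 89 81 53 / 73 61 101 97 / 85 113 57 77

Row 4: 113 + 57 + 77 + ? = 332, so (4,1) = 85.
From column 2, 332 − (69 + 61 + 113) gives (2,2) = 89.
From main diagonal, 332 − (89 + 101 + 77) gives (1,1) = 65.
Using anti-diagonal: 105 + 61 + 85 + ? → (2,3) = 332 − 251 = 81.
The remaining cell in row 1 is (1,3) = 332 − 239 = 93.
From row 2, 332 − (109 + 89 + 81) gives (2,4) = 53.
Column 1 needs 332; the known cells sum to 259, so (3,1) = 73.
From column 4, 332 − (105 + 53 + 77) gives (3,4) = 97.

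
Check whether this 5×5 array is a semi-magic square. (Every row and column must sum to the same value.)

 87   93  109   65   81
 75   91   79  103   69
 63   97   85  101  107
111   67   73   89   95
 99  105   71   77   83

No — column 4 sums to 435 but column 2 sums to 453.

Row 1: 87 + 93 + 109 + 65 + 81 = 435.
Row 2: 75 + 91 + 79 + 103 + 69 = 417.
Row 3: 63 + 97 + 85 + 101 + 107 = 453.
Row 4: 111 + 67 + 73 + 89 + 95 = 435.
Row 5: 99 + 105 + 71 + 77 + 83 = 435.
Column 1: 87 + 75 + 63 + 111 + 99 = 435.
Column 2: 93 + 91 + 97 + 67 + 105 = 453.
Column 3: 109 + 79 + 85 + 73 + 71 = 417.
Column 4: 65 + 103 + 101 + 89 + 77 = 435.
Column 5: 81 + 69 + 107 + 95 + 83 = 435.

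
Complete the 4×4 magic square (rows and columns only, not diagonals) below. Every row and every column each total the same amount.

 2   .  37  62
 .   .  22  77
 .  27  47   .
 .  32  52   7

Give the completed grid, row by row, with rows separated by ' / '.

Column 3 is already complete: 37 + 22 + 47 + 52 = 158, so that is the magic constant.
Row 1: 2 + 37 + 62 + ? = 158, so (1,2) = 57.
Row 4: 32 + 52 + 7 + ? = 158, so (4,1) = 67.
Column 2: 57 + 27 + 32 + ? = 158, so (2,2) = 42.
Column 4 must total 158; the given cells sum to 146, so (3,4) = 12.
The remaining cell in row 2 is (2,1) = 158 − 141 = 17.
From row 3, 158 − (27 + 47 + 12) gives (3,1) = 72.

2 57 37 62 / 17 42 22 77 / 72 27 47 12 / 67 32 52 7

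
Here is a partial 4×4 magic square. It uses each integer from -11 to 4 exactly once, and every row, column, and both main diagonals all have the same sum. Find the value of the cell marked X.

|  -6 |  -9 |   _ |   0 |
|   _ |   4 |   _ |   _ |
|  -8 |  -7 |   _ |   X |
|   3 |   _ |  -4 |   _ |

2

The entries are -11 through 4, which sum to -56, so each line sums to -56/4 = -14.
Row 1 needs -14; the known cells sum to -15, so (1,3) = 1.
Column 1 must total -14; the given cells sum to -11, so (2,1) = -3.
Column 2 needs -14; the known cells sum to -12, so (4,2) = -2.
Anti-diagonal needs -14; the known cells sum to -4, so (2,3) = -10.
Row 2 needs -14; the known cells sum to -9, so (2,4) = -5.
Using row 4: 3 + (-2) + (-4) + ? → (4,4) = -14 − (-3) = -11.
From column 3, -14 − (1 + (-10) + (-4)) gives (3,3) = -1.
Column 4: 0 + (-5) + (-11) + ? = -14, so (3,4) = 2.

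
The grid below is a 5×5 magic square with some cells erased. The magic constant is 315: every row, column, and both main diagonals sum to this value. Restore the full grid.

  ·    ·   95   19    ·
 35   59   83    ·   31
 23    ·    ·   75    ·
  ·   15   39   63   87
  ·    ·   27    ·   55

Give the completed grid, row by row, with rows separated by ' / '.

The remaining cell in row 2 is (2,4) = 315 − 208 = 107.
Row 4 needs 315; the known cells sum to 204, so (4,1) = 111.
Using column 3: 95 + 83 + 39 + 27 + ? → (3,3) = 315 − 244 = 71.
Column 4: 19 + 107 + 75 + 63 + ? = 315, so (5,4) = 51.
Main diagonal needs 315; the known cells sum to 248, so (1,1) = 67.
Column 1 needs 315; the known cells sum to 236, so (5,1) = 79.
Anti-diagonal must total 315; the given cells sum to 272, so (1,5) = 43.
Using row 1: 67 + 95 + 19 + 43 + ? → (1,2) = 315 − 224 = 91.
Using row 5: 79 + 27 + 51 + 55 + ? → (5,2) = 315 − 212 = 103.
Column 2: 91 + 59 + 15 + 103 + ? = 315, so (3,2) = 47.
The remaining cell in column 5 is (3,5) = 315 − 216 = 99.

67 91 95 19 43 / 35 59 83 107 31 / 23 47 71 75 99 / 111 15 39 63 87 / 79 103 27 51 55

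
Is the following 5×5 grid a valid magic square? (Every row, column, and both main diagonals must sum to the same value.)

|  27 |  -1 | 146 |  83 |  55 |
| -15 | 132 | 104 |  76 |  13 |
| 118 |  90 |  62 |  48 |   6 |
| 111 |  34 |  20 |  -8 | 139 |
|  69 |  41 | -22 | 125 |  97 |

No — column 5 sums to 310 but row 4 sums to 296.

Row 1: 27 + (-1) + 146 + 83 + 55 = 310.
Row 2: -15 + 132 + 104 + 76 + 13 = 310.
Row 3: 118 + 90 + 62 + 48 + 6 = 324.
Row 4: 111 + 34 + 20 + (-8) + 139 = 296.
Row 5: 69 + 41 + (-22) + 125 + 97 = 310.
Column 1: 27 + (-15) + 118 + 111 + 69 = 310.
Column 2: -1 + 132 + 90 + 34 + 41 = 296.
Column 3: 146 + 104 + 62 + 20 + (-22) = 310.
Column 4: 83 + 76 + 48 + (-8) + 125 = 324.
Column 5: 55 + 13 + 6 + 139 + 97 = 310.
Main diagonal: 27 + 132 + 62 + (-8) + 97 = 310.
Anti-diagonal: 55 + 76 + 62 + 34 + 69 = 296.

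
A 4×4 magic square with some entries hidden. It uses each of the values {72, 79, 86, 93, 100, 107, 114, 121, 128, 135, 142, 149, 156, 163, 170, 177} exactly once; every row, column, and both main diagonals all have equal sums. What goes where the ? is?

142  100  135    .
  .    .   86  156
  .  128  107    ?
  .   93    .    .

The 16 entries sum to 1992, so each line sums to 1992/4 = 498.
The remaining cell in row 1 is (1,4) = 498 − 377 = 121.
Using column 2: 100 + 128 + 93 + ? → (2,2) = 498 − 321 = 177.
Using column 3: 135 + 86 + 107 + ? → (4,3) = 498 − 328 = 170.
From main diagonal, 498 − (142 + 177 + 107) gives (4,4) = 72.
Using anti-diagonal: 121 + 86 + 128 + ? → (4,1) = 498 − 335 = 163.
Row 2 needs 498; the known cells sum to 419, so (2,1) = 79.
Column 1 must total 498; the given cells sum to 384, so (3,1) = 114.
Column 4 must total 498; the given cells sum to 349, so (3,4) = 149.

149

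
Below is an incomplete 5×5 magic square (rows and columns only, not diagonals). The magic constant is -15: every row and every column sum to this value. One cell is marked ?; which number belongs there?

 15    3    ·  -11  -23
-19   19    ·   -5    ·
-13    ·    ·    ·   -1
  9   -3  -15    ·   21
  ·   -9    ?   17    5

-21

The remaining cell in row 1 is (1,3) = -15 − (-16) = 1.
From row 4, -15 − (9 + (-3) + (-15) + 21) gives (4,4) = -27.
Column 1 needs -15; the known cells sum to -8, so (5,1) = -7.
Column 2 must total -15; the given cells sum to 10, so (3,2) = -25.
Column 4 needs -15; the known cells sum to -26, so (3,4) = 11.
Column 5: -23 + (-1) + 21 + 5 + ? = -15, so (2,5) = -17.
Row 2: -19 + 19 + (-5) + (-17) + ? = -15, so (2,3) = 7.
Row 3 needs -15; the known cells sum to -28, so (3,3) = 13.
The remaining cell in row 5 is (5,3) = -15 − 6 = -21.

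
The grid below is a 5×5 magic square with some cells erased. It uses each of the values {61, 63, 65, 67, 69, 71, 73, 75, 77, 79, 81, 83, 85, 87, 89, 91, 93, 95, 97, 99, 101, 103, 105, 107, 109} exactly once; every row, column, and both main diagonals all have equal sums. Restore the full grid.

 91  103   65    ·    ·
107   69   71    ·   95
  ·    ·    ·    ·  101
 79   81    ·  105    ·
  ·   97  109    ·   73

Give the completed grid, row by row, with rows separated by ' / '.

91 103 65 77 89 / 107 69 71 83 95 / 63 75 87 99 101 / 79 81 93 105 67 / 85 97 109 61 73

The 25 entries sum to 2125, so each line sums to 2125/5 = 425.
Using row 2: 107 + 69 + 71 + 95 + ? → (2,4) = 425 − 342 = 83.
Column 2: 103 + 69 + 81 + 97 + ? = 425, so (3,2) = 75.
The remaining cell in main diagonal is (3,3) = 425 − 338 = 87.
The remaining cell in column 3 is (4,3) = 425 − 332 = 93.
Using row 4: 79 + 81 + 93 + 105 + ? → (4,5) = 425 − 358 = 67.
From column 5, 425 − (95 + 101 + 67 + 73) gives (1,5) = 89.
Anti-diagonal must total 425; the given cells sum to 340, so (5,1) = 85.
Using row 1: 91 + 103 + 65 + 89 + ? → (1,4) = 425 − 348 = 77.
The remaining cell in row 5 is (5,4) = 425 − 364 = 61.
The remaining cell in column 1 is (3,1) = 425 − 362 = 63.
From column 4, 425 − (77 + 83 + 105 + 61) gives (3,4) = 99.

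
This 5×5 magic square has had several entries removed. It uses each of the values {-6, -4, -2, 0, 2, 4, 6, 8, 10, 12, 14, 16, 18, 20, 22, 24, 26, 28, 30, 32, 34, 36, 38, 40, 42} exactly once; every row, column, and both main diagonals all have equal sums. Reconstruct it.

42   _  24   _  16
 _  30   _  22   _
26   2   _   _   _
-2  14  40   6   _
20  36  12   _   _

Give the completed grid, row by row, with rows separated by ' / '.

42 8 24 0 16 / 4 30 -4 22 38 / 26 2 18 34 10 / -2 14 40 6 32 / 20 36 12 28 -6

The 25 entries sum to 450, so each line sums to 450/5 = 90.
The remaining cell in row 4 is (4,5) = 90 − 58 = 32.
Column 1 needs 90; the known cells sum to 86, so (2,1) = 4.
Column 2 needs 90; the known cells sum to 82, so (1,2) = 8.
Anti-diagonal: 16 + 22 + 14 + 20 + ? = 90, so (3,3) = 18.
Row 1 must total 90; the given cells sum to 90, so (1,4) = 0.
Using column 3: 24 + 18 + 40 + 12 + ? → (2,3) = 90 − 94 = -4.
Using main diagonal: 42 + 30 + 18 + 6 + ? → (5,5) = 90 − 96 = -6.
Row 2: 4 + 30 + (-4) + 22 + ? = 90, so (2,5) = 38.
From row 5, 90 − (20 + 36 + 12 + (-6)) gives (5,4) = 28.
Column 4 needs 90; the known cells sum to 56, so (3,4) = 34.
Column 5 must total 90; the given cells sum to 80, so (3,5) = 10.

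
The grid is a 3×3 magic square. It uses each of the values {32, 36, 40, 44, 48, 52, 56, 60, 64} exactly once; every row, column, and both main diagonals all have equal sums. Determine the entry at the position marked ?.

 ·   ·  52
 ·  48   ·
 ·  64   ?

The 9 entries sum to 432, so each line sums to 432/3 = 144.
From column 2, 144 − (48 + 64) gives (1,2) = 32.
Using anti-diagonal: 52 + 48 + ? → (3,1) = 144 − 100 = 44.
Row 1 needs 144; the known cells sum to 84, so (1,1) = 60.
The remaining cell in row 3 is (3,3) = 144 − 108 = 36.

36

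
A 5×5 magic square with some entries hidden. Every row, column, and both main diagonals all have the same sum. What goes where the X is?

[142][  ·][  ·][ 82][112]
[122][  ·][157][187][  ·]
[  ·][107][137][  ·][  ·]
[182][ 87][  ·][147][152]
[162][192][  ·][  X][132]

Anti-diagonal is complete and sums to 685; that is the magic constant.
The remaining cell in row 4 is (4,3) = 685 − 568 = 117.
The remaining cell in column 1 is (3,1) = 685 − 608 = 77.
Main diagonal must total 685; the given cells sum to 558, so (2,2) = 127.
From row 2, 685 − (122 + 127 + 157 + 187) gives (2,5) = 92.
Using column 2: 127 + 107 + 87 + 192 + ? → (1,2) = 685 − 513 = 172.
Using column 5: 112 + 92 + 152 + 132 + ? → (3,5) = 685 − 488 = 197.
Row 1: 142 + 172 + 82 + 112 + ? = 685, so (1,3) = 177.
Row 3: 77 + 107 + 137 + 197 + ? = 685, so (3,4) = 167.
Using column 3: 177 + 157 + 137 + 117 + ? → (5,3) = 685 − 588 = 97.
The remaining cell in column 4 is (5,4) = 685 − 583 = 102.

102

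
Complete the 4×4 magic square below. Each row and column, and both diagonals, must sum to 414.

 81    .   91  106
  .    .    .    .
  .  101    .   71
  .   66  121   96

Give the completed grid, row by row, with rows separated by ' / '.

81 136 91 106 / 86 111 76 141 / 116 101 126 71 / 131 66 121 96

From row 1, 414 − (81 + 91 + 106) gives (1,2) = 136.
The remaining cell in row 4 is (4,1) = 414 − 283 = 131.
From column 2, 414 − (136 + 101 + 66) gives (2,2) = 111.
Column 4 needs 414; the known cells sum to 273, so (2,4) = 141.
Main diagonal needs 414; the known cells sum to 288, so (3,3) = 126.
Using anti-diagonal: 106 + 101 + 131 + ? → (2,3) = 414 − 338 = 76.
Row 2 needs 414; the known cells sum to 328, so (2,1) = 86.
Row 3: 101 + 126 + 71 + ? = 414, so (3,1) = 116.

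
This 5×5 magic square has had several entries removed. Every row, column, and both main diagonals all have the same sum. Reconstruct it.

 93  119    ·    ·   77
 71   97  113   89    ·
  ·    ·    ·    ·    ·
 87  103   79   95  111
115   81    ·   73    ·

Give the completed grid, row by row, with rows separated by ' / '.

93 119 85 101 77 / 71 97 113 89 105 / 109 75 91 117 83 / 87 103 79 95 111 / 115 81 107 73 99

Row 4 is already complete: 87 + 103 + 79 + 95 + 111 = 475, so that is the magic constant.
From row 2, 475 − (71 + 97 + 113 + 89) gives (2,5) = 105.
Using column 1: 93 + 71 + 87 + 115 + ? → (3,1) = 475 − 366 = 109.
Column 2: 119 + 97 + 103 + 81 + ? = 475, so (3,2) = 75.
Anti-diagonal needs 475; the known cells sum to 384, so (3,3) = 91.
Main diagonal: 93 + 97 + 91 + 95 + ? = 475, so (5,5) = 99.
Row 5: 115 + 81 + 73 + 99 + ? = 475, so (5,3) = 107.
From column 3, 475 − (113 + 91 + 79 + 107) gives (1,3) = 85.
From column 5, 475 − (77 + 105 + 111 + 99) gives (3,5) = 83.
Row 1 needs 475; the known cells sum to 374, so (1,4) = 101.
From row 3, 475 − (109 + 75 + 91 + 83) gives (3,4) = 117.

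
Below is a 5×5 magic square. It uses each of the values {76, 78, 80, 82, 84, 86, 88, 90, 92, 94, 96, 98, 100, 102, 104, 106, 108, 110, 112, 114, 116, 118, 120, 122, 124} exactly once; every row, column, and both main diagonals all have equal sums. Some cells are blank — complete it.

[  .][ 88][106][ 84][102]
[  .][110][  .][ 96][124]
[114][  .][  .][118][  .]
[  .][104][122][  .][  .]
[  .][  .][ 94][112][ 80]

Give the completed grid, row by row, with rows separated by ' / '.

120 88 106 84 102 / 92 110 78 96 124 / 114 82 100 118 86 / 76 104 122 90 108 / 98 116 94 112 80

The 25 entries sum to 2500, so each line sums to 2500/5 = 500.
Row 1 must total 500; the given cells sum to 380, so (1,1) = 120.
Column 4: 84 + 96 + 118 + 112 + ? = 500, so (4,4) = 90.
The remaining cell in main diagonal is (3,3) = 500 − 400 = 100.
Anti-diagonal: 102 + 96 + 100 + 104 + ? = 500, so (5,1) = 98.
Row 5: 98 + 94 + 112 + 80 + ? = 500, so (5,2) = 116.
Column 2: 88 + 110 + 104 + 116 + ? = 500, so (3,2) = 82.
Column 3 must total 500; the given cells sum to 422, so (2,3) = 78.
The remaining cell in row 2 is (2,1) = 500 − 408 = 92.
The remaining cell in row 3 is (3,5) = 500 − 414 = 86.
Column 1 must total 500; the given cells sum to 424, so (4,1) = 76.
The remaining cell in column 5 is (4,5) = 500 − 392 = 108.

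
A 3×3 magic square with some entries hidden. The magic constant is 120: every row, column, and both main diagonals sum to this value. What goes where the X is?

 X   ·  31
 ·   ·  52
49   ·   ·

43

Column 3: 31 + 52 + ? = 120, so (3,3) = 37.
Using anti-diagonal: 31 + 49 + ? → (2,2) = 120 − 80 = 40.
From row 2, 120 − (40 + 52) gives (2,1) = 28.
The remaining cell in row 3 is (3,2) = 120 − 86 = 34.
The remaining cell in column 1 is (1,1) = 120 − 77 = 43.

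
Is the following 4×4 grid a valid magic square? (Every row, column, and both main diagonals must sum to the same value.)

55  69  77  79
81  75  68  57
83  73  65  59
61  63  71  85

Row 1: 55 + 69 + 77 + 79 = 280.
Row 2: 81 + 75 + 68 + 57 = 281.
Row 3: 83 + 73 + 65 + 59 = 280.
Row 4: 61 + 63 + 71 + 85 = 280.
Column 1: 55 + 81 + 83 + 61 = 280.
Column 2: 69 + 75 + 73 + 63 = 280.
Column 3: 77 + 68 + 65 + 71 = 281.
Column 4: 79 + 57 + 59 + 85 = 280.
Main diagonal: 55 + 75 + 65 + 85 = 280.
Anti-diagonal: 79 + 68 + 73 + 61 = 281.

No — row 2 sums to 281 but row 3 sums to 280.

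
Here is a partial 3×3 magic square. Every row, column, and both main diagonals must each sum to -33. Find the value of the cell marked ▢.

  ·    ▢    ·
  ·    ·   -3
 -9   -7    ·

Using row 3: -9 + (-7) + ? → (3,3) = -33 − (-16) = -17.
Column 3 must total -33; the given cells sum to -20, so (1,3) = -13.
From anti-diagonal, -33 − (-13 + (-9)) gives (2,2) = -11.
Using row 2: -11 + (-3) + ? → (2,1) = -33 − (-14) = -19.
The remaining cell in column 1 is (1,1) = -33 − (-28) = -5.
Column 2 must total -33; the given cells sum to -18, so (1,2) = -15.

-15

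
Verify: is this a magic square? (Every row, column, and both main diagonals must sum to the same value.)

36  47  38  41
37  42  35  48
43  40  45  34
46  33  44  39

Yes

Row 1: 36 + 47 + 38 + 41 = 162.
Row 2: 37 + 42 + 35 + 48 = 162.
Row 3: 43 + 40 + 45 + 34 = 162.
Row 4: 46 + 33 + 44 + 39 = 162.
Column 1: 36 + 37 + 43 + 46 = 162.
Column 2: 47 + 42 + 40 + 33 = 162.
Column 3: 38 + 35 + 45 + 44 = 162.
Column 4: 41 + 48 + 34 + 39 = 162.
Main diagonal: 36 + 42 + 45 + 39 = 162.
Anti-diagonal: 41 + 35 + 40 + 46 = 162.
All lines sum to 162.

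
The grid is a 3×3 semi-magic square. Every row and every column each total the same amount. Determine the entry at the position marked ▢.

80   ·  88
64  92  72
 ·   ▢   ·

Row 2 is complete and sums to 228; that is the magic constant.
Row 1 needs 228; the known cells sum to 168, so (1,2) = 60.
Column 1 must total 228; the given cells sum to 144, so (3,1) = 84.
From column 2, 228 − (60 + 92) gives (3,2) = 76.

76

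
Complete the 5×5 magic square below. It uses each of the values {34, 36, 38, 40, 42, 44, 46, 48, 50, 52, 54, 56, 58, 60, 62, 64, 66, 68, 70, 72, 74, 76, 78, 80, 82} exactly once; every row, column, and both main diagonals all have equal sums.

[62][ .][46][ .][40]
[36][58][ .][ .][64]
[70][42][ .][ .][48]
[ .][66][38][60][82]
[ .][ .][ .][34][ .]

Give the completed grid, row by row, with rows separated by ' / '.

62 74 46 68 40 / 36 58 80 52 64 / 70 42 54 76 48 / 44 66 38 60 82 / 78 50 72 34 56

The 25 entries sum to 1450, so each line sums to 1450/5 = 290.
Row 4 needs 290; the known cells sum to 246, so (4,1) = 44.
Column 1: 62 + 36 + 70 + 44 + ? = 290, so (5,1) = 78.
Column 5: 40 + 64 + 48 + 82 + ? = 290, so (5,5) = 56.
Main diagonal: 62 + 58 + 60 + 56 + ? = 290, so (3,3) = 54.
The remaining cell in anti-diagonal is (2,4) = 290 − 238 = 52.
Row 2: 36 + 58 + 52 + 64 + ? = 290, so (2,3) = 80.
Using row 3: 70 + 42 + 54 + 48 + ? → (3,4) = 290 − 214 = 76.
The remaining cell in column 3 is (5,3) = 290 − 218 = 72.
The remaining cell in column 4 is (1,4) = 290 − 222 = 68.
Row 1 must total 290; the given cells sum to 216, so (1,2) = 74.
The remaining cell in row 5 is (5,2) = 290 − 240 = 50.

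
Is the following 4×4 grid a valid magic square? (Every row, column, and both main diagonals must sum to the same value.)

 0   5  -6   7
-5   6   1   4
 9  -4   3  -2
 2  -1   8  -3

Yes

Row 1: 0 + 5 + (-6) + 7 = 6.
Row 2: -5 + 6 + 1 + 4 = 6.
Row 3: 9 + (-4) + 3 + (-2) = 6.
Row 4: 2 + (-1) + 8 + (-3) = 6.
Column 1: 0 + (-5) + 9 + 2 = 6.
Column 2: 5 + 6 + (-4) + (-1) = 6.
Column 3: -6 + 1 + 3 + 8 = 6.
Column 4: 7 + 4 + (-2) + (-3) = 6.
Main diagonal: 0 + 6 + 3 + (-3) = 6.
Anti-diagonal: 7 + 1 + (-4) + 2 = 6.
All lines sum to 6.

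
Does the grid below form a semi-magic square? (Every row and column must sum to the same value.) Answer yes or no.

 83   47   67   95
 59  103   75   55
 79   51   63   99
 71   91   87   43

Yes

Row 1: 83 + 47 + 67 + 95 = 292.
Row 2: 59 + 103 + 75 + 55 = 292.
Row 3: 79 + 51 + 63 + 99 = 292.
Row 4: 71 + 91 + 87 + 43 = 292.
Column 1: 83 + 59 + 79 + 71 = 292.
Column 2: 47 + 103 + 51 + 91 = 292.
Column 3: 67 + 75 + 63 + 87 = 292.
Column 4: 95 + 55 + 99 + 43 = 292.
All lines sum to 292.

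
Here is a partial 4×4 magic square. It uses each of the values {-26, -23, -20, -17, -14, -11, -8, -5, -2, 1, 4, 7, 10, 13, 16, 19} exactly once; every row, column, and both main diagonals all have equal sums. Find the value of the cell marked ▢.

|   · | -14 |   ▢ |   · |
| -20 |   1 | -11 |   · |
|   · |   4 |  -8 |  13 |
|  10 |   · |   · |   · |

-2

The 16 entries sum to -56, so each line sums to -56/4 = -14.
The remaining cell in row 2 is (2,4) = -14 − (-30) = 16.
Using row 3: 4 + (-8) + 13 + ? → (3,1) = -14 − 9 = -23.
The remaining cell in column 1 is (1,1) = -14 − (-33) = 19.
Column 2 must total -14; the given cells sum to -9, so (4,2) = -5.
Using main diagonal: 19 + 1 + (-8) + ? → (4,4) = -14 − 12 = -26.
Anti-diagonal needs -14; the known cells sum to 3, so (1,4) = -17.
The remaining cell in row 1 is (1,3) = -14 − (-12) = -2.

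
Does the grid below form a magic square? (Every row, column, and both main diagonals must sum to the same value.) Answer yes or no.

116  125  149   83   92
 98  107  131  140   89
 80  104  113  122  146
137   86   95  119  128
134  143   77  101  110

Yes

Row 1: 116 + 125 + 149 + 83 + 92 = 565.
Row 2: 98 + 107 + 131 + 140 + 89 = 565.
Row 3: 80 + 104 + 113 + 122 + 146 = 565.
Row 4: 137 + 86 + 95 + 119 + 128 = 565.
Row 5: 134 + 143 + 77 + 101 + 110 = 565.
Column 1: 116 + 98 + 80 + 137 + 134 = 565.
Column 2: 125 + 107 + 104 + 86 + 143 = 565.
Column 3: 149 + 131 + 113 + 95 + 77 = 565.
Column 4: 83 + 140 + 122 + 119 + 101 = 565.
Column 5: 92 + 89 + 146 + 128 + 110 = 565.
Main diagonal: 116 + 107 + 113 + 119 + 110 = 565.
Anti-diagonal: 92 + 140 + 113 + 86 + 134 = 565.
All lines sum to 565.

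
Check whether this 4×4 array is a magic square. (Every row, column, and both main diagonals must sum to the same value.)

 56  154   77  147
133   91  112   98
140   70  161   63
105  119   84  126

Yes

Row 1: 56 + 154 + 77 + 147 = 434.
Row 2: 133 + 91 + 112 + 98 = 434.
Row 3: 140 + 70 + 161 + 63 = 434.
Row 4: 105 + 119 + 84 + 126 = 434.
Column 1: 56 + 133 + 140 + 105 = 434.
Column 2: 154 + 91 + 70 + 119 = 434.
Column 3: 77 + 112 + 161 + 84 = 434.
Column 4: 147 + 98 + 63 + 126 = 434.
Main diagonal: 56 + 91 + 161 + 126 = 434.
Anti-diagonal: 147 + 112 + 70 + 105 = 434.
All lines sum to 434.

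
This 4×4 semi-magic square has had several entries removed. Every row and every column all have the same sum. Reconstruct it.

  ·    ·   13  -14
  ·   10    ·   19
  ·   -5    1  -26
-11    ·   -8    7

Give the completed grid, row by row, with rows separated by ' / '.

Column 4 is already complete: -14 + 19 + -26 + 7 = -14, so that is the magic constant.
From row 3, -14 − (-5 + 1 + (-26)) gives (3,1) = 16.
The remaining cell in row 4 is (4,2) = -14 − (-12) = -2.
The remaining cell in column 2 is (1,2) = -14 − 3 = -17.
Column 3: 13 + 1 + (-8) + ? = -14, so (2,3) = -20.
The remaining cell in row 1 is (1,1) = -14 − (-18) = 4.
The remaining cell in row 2 is (2,1) = -14 − 9 = -23.

4 -17 13 -14 / -23 10 -20 19 / 16 -5 1 -26 / -11 -2 -8 7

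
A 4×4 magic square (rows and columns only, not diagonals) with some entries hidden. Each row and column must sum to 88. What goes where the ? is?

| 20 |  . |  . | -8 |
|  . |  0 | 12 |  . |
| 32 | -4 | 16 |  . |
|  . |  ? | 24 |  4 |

Using row 3: 32 + (-4) + 16 + ? → (3,4) = 88 − 44 = 44.
The remaining cell in column 3 is (1,3) = 88 − 52 = 36.
Column 4 needs 88; the known cells sum to 40, so (2,4) = 48.
Row 1 must total 88; the given cells sum to 48, so (1,2) = 40.
From row 2, 88 − (0 + 12 + 48) gives (2,1) = 28.
The remaining cell in column 1 is (4,1) = 88 − 80 = 8.
The remaining cell in column 2 is (4,2) = 88 − 36 = 52.

52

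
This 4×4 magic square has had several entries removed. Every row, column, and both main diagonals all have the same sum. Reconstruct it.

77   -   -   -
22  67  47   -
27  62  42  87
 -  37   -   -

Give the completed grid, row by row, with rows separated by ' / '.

77 52 72 17 / 22 67 47 82 / 27 62 42 87 / 92 37 57 32

Row 3 is already complete: 27 + 62 + 42 + 87 = 218, so that is the magic constant.
From row 2, 218 − (22 + 67 + 47) gives (2,4) = 82.
Column 1 must total 218; the given cells sum to 126, so (4,1) = 92.
Column 2: 67 + 62 + 37 + ? = 218, so (1,2) = 52.
Main diagonal must total 218; the given cells sum to 186, so (4,4) = 32.
Anti-diagonal must total 218; the given cells sum to 201, so (1,4) = 17.
Row 1 must total 218; the given cells sum to 146, so (1,3) = 72.
From row 4, 218 − (92 + 37 + 32) gives (4,3) = 57.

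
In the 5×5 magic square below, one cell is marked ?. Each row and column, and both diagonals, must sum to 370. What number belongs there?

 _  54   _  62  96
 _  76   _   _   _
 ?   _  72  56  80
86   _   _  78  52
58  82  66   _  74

64

Using row 5: 58 + 82 + 66 + 74 + ? → (5,4) = 370 − 280 = 90.
Column 4 must total 370; the given cells sum to 286, so (2,4) = 84.
From column 5, 370 − (96 + 80 + 52 + 74) gives (2,5) = 68.
From main diagonal, 370 − (76 + 72 + 78 + 74) gives (1,1) = 70.
From anti-diagonal, 370 − (96 + 84 + 72 + 58) gives (4,2) = 60.
Using row 1: 70 + 54 + 62 + 96 + ? → (1,3) = 370 − 282 = 88.
Row 4 must total 370; the given cells sum to 276, so (4,3) = 94.
Using column 2: 54 + 76 + 60 + 82 + ? → (3,2) = 370 − 272 = 98.
The remaining cell in column 3 is (2,3) = 370 − 320 = 50.
The remaining cell in row 2 is (2,1) = 370 − 278 = 92.
Row 3 needs 370; the known cells sum to 306, so (3,1) = 64.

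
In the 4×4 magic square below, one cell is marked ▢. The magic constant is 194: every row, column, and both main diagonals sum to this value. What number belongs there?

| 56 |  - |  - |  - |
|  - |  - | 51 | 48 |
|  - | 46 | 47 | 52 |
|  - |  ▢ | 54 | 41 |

55

Row 3 must total 194; the given cells sum to 145, so (3,1) = 49.
The remaining cell in column 3 is (1,3) = 194 − 152 = 42.
Using column 4: 48 + 52 + 41 + ? → (1,4) = 194 − 141 = 53.
From main diagonal, 194 − (56 + 47 + 41) gives (2,2) = 50.
Anti-diagonal needs 194; the known cells sum to 150, so (4,1) = 44.
Row 1 needs 194; the known cells sum to 151, so (1,2) = 43.
Row 2 needs 194; the known cells sum to 149, so (2,1) = 45.
Row 4 needs 194; the known cells sum to 139, so (4,2) = 55.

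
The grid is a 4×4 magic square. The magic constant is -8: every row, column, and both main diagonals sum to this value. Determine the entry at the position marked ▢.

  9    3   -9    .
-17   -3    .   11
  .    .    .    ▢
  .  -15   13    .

-7

The remaining cell in row 1 is (1,4) = -8 − 3 = -11.
From row 2, -8 − (-17 + (-3) + 11) gives (2,3) = 1.
Column 2: 3 + (-3) + (-15) + ? = -8, so (3,2) = 7.
Using column 3: -9 + 1 + 13 + ? → (3,3) = -8 − 5 = -13.
Using main diagonal: 9 + (-3) + (-13) + ? → (4,4) = -8 − (-7) = -1.
Anti-diagonal: -11 + 1 + 7 + ? = -8, so (4,1) = -5.
From column 1, -8 − (9 + (-17) + (-5)) gives (3,1) = 5.
Column 4 needs -8; the known cells sum to -1, so (3,4) = -7.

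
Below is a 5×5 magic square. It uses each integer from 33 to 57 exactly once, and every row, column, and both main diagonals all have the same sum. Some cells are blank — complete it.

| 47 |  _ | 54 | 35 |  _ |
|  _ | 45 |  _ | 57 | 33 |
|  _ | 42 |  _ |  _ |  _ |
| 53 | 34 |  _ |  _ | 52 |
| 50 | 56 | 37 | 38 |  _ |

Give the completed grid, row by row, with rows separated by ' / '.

47 48 54 35 41 / 39 45 51 57 33 / 36 42 43 49 55 / 53 34 40 46 52 / 50 56 37 38 44

The entries are 33 through 57, which sum to 1125, so each line sums to 1125/5 = 225.
Using row 5: 50 + 56 + 37 + 38 + ? → (5,5) = 225 − 181 = 44.
Column 2: 45 + 42 + 34 + 56 + ? = 225, so (1,2) = 48.
Row 1: 47 + 48 + 54 + 35 + ? = 225, so (1,5) = 41.
Column 5 needs 225; the known cells sum to 170, so (3,5) = 55.
From anti-diagonal, 225 − (41 + 57 + 34 + 50) gives (3,3) = 43.
Main diagonal must total 225; the given cells sum to 179, so (4,4) = 46.
Row 4: 53 + 34 + 46 + 52 + ? = 225, so (4,3) = 40.
From column 3, 225 − (54 + 43 + 40 + 37) gives (2,3) = 51.
The remaining cell in column 4 is (3,4) = 225 − 176 = 49.
The remaining cell in row 2 is (2,1) = 225 − 186 = 39.
From row 3, 225 − (42 + 43 + 49 + 55) gives (3,1) = 36.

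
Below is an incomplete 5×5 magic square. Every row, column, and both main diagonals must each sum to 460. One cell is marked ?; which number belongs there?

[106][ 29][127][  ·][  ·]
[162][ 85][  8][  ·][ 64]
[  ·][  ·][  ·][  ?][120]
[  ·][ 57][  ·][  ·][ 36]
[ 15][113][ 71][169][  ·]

22

Row 2 needs 460; the known cells sum to 319, so (2,4) = 141.
The remaining cell in row 5 is (5,5) = 460 − 368 = 92.
From column 2, 460 − (29 + 85 + 57 + 113) gives (3,2) = 176.
Column 5 must total 460; the given cells sum to 312, so (1,5) = 148.
Anti-diagonal must total 460; the given cells sum to 361, so (3,3) = 99.
Row 1 needs 460; the known cells sum to 410, so (1,4) = 50.
The remaining cell in column 3 is (4,3) = 460 − 305 = 155.
Main diagonal: 106 + 85 + 99 + 92 + ? = 460, so (4,4) = 78.
Row 4 must total 460; the given cells sum to 326, so (4,1) = 134.
Column 1: 106 + 162 + 134 + 15 + ? = 460, so (3,1) = 43.
Column 4: 50 + 141 + 78 + 169 + ? = 460, so (3,4) = 22.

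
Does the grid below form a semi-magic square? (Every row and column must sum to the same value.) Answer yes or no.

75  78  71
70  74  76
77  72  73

No — row 1 sums to 224 but row 3 sums to 222.

Row 1: 75 + 78 + 71 = 224.
Row 2: 70 + 74 + 76 = 220.
Row 3: 77 + 72 + 73 = 222.
Column 1: 75 + 70 + 77 = 222.
Column 2: 78 + 74 + 72 = 224.
Column 3: 71 + 76 + 73 = 220.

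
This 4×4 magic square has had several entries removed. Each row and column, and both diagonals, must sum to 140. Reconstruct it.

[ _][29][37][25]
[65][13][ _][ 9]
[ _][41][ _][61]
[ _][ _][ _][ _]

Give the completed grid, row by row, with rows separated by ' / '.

49 29 37 25 / 65 13 53 9 / 5 41 33 61 / 21 57 17 45

Row 1 needs 140; the known cells sum to 91, so (1,1) = 49.
Row 2 needs 140; the known cells sum to 87, so (2,3) = 53.
The remaining cell in column 2 is (4,2) = 140 − 83 = 57.
From column 4, 140 − (25 + 9 + 61) gives (4,4) = 45.
Using main diagonal: 49 + 13 + 45 + ? → (3,3) = 140 − 107 = 33.
The remaining cell in anti-diagonal is (4,1) = 140 − 119 = 21.
The remaining cell in row 3 is (3,1) = 140 − 135 = 5.
Using row 4: 21 + 57 + 45 + ? → (4,3) = 140 − 123 = 17.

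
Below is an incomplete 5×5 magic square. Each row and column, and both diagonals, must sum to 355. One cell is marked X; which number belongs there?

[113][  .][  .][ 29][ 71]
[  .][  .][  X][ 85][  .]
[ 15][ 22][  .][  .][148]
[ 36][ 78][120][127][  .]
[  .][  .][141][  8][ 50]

43

Row 4 must total 355; the given cells sum to 361, so (4,5) = -6.
Column 4 needs 355; the known cells sum to 249, so (3,4) = 106.
Column 5: 71 + 148 + (-6) + 50 + ? = 355, so (2,5) = 92.
Row 3 needs 355; the known cells sum to 291, so (3,3) = 64.
From main diagonal, 355 − (113 + 64 + 127 + 50) gives (2,2) = 1.
From anti-diagonal, 355 − (71 + 85 + 64 + 78) gives (5,1) = 57.
Using row 5: 57 + 141 + 8 + 50 + ? → (5,2) = 355 − 256 = 99.
From column 1, 355 − (113 + 15 + 36 + 57) gives (2,1) = 134.
Column 2 must total 355; the given cells sum to 200, so (1,2) = 155.
Row 1: 113 + 155 + 29 + 71 + ? = 355, so (1,3) = -13.
Row 2: 134 + 1 + 85 + 92 + ? = 355, so (2,3) = 43.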